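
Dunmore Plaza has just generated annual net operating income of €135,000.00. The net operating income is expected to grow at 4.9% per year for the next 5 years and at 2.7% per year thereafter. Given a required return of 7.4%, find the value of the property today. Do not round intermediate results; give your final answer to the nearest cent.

€3251480.12

D_1 = 141615.00000
D_2 = 148554.13500
D_3 = 155833.28762
D_4 = 163469.11871
D_5 = 171479.10552
Terminal value at year 5: TV = D_5×(1+g_2)/(r−g_2) = 176109.04137/0.047 = 3747000.88030
P_0 = D_1/(1+r)^1 + D_2/(1+r)^2 + D_3/(1+r)^3 + D_4/(1+r)^4 + D_5/(1+r)^5 + TV/(1+r)^5
    = 131857.54190 + 128788.23226 + 125790.36839 + 122862.28718 + 120002.36430 + 2622179.32201 = 3251480.11605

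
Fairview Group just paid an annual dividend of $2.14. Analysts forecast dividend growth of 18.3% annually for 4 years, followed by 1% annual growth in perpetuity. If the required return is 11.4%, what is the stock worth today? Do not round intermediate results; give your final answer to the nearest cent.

D_1 = 2.53162
D_2 = 2.99491
D_3 = 3.54297
D_4 = 4.19134
Terminal value at year 4: TV = D_4×(1+g_2)/(r−g_2) = 4.23325/0.104 = 40.70435
P_0 = D_1/(1+r)^1 + D_2/(1+r)^2 + D_3/(1+r)^3 + D_4/(1+r)^4 + TV/(1+r)^4
    = 2.27255 + 2.41331 + 2.56279 + 2.72152 + 26.43017 = 36.40034

$36.40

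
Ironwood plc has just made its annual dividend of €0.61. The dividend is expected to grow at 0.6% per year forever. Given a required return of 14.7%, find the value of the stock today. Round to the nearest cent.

€4.35

D₁ = D₀ × (1 + g) = €0.61 × 1.006 = €0.6137
Growing perpetuity: P = D₁ / (r − g) = €0.6137 / (0.147 − 0.006) = €4.35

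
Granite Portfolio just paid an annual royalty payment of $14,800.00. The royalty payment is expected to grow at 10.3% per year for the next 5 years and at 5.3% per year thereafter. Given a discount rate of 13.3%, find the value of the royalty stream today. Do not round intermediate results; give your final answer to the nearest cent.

$238669.75

D_1 = 16324.40000
D_2 = 18005.81320
D_3 = 19860.41196
D_4 = 21906.03439
D_5 = 24162.35593
Terminal value at year 5: TV = D_5×(1+g_2)/(r−g_2) = 25442.96080/0.08 = 318037.00998
P_0 = D_1/(1+r)^1 + D_2/(1+r)^2 + D_3/(1+r)^3 + D_4/(1+r)^4 + D_5/(1+r)^5 + TV/(1+r)^5
    = 14408.12004 + 14026.61642 + 13655.21439 + 13293.64649 + 12941.65232 + 170344.49868 = 238669.74833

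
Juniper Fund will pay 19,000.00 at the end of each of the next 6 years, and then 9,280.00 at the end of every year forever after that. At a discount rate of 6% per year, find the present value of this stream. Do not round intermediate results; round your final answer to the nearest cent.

PV of 6-year annuity: 19,000.00 × [1 − (1+0.06)^−6] / 0.06 = 93429.16219
Perpetuity value at year 6: 9,280.00 / 0.06 = 154666.66667
PV of perpetuity: 154666.66667 / (1+0.06)^6 = 109033.89692
Total PV = 93429.16219 + 109033.89692 = 202463.05912

202463.06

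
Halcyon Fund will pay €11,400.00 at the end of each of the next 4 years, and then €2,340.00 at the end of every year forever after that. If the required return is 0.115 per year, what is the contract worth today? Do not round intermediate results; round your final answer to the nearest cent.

€48158.53

PV of 4-year annuity: €11,400.00 × [1 − (1+0.115)^−4] / 0.115 = 34993.59731
Perpetuity value at year 4: €2,340.00 / 0.115 = 20347.82609
PV of perpetuity: 20347.82609 / (1+0.115)^4 = 13164.92980
Total PV = 34993.59731 + 13164.92980 = 48158.52711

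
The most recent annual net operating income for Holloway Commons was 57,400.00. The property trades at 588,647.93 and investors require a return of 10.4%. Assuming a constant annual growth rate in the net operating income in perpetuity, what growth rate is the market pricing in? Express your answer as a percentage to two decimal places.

P = D₀(1+g)/(r−g) ⇒ P(r−g) = D₀(1+g) ⇒ g(P+D₀) = P·r − D₀
g = (P·r − D₀)/(P + D₀) = (588,647.93×0.104 − 57,400.00) / (588,647.93 + 57,400.00) = 0.005912

0.59%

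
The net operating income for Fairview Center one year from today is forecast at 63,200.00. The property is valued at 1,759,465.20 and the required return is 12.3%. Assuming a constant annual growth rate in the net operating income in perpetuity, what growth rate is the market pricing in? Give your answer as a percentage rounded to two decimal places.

P = D₁/(r−g) ⇒ g = r − D₁/P = 0.123 − 63,200.00/1,759,465.20 = 0.087080

8.71%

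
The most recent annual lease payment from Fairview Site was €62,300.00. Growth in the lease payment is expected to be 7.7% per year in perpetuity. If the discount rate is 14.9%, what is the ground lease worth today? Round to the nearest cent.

€931904.17

D₁ = D₀ × (1 + g) = €62,300.00 × 1.077 = €67,097.1000
Growing perpetuity: P = D₁ / (r − g) = €67,097.1000 / (0.149 − 0.077) = €931,904.17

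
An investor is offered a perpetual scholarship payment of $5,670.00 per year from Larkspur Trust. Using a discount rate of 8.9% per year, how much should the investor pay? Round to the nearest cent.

$63707.87

Level perpetuity: PV = C / r = $5,670.00 / 0.089 = $63,707.87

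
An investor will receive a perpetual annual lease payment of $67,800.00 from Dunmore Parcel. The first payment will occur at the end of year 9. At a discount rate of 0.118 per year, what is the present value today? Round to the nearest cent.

Value at end of year 8: C / r = $67,800.00 / 0.118 = $574,576.2712
Discount to today: PV = $574,576.2712 / (1 + 0.118)^8 = $574,576.2712 / 2.440813 = $235,403.69

$235403.69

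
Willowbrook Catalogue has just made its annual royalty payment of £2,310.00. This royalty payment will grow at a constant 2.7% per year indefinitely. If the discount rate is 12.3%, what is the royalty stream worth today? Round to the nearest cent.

D₁ = D₀ × (1 + g) = £2,310.00 × 1.027 = £2,372.3700
Growing perpetuity: P = D₁ / (r − g) = £2,372.3700 / (0.123 − 0.027) = £24,712.19

£24712.19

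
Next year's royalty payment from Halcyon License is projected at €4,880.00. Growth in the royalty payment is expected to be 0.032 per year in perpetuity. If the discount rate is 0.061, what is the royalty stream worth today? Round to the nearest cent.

€168275.86

Growing perpetuity: P = D₁ / (r − g) = €4,880.0000 / (0.061 − 0.032) = €168,275.86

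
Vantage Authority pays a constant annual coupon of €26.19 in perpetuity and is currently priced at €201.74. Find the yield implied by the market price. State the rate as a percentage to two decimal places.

12.98%

P = C/r ⇒ r = C/P = €26.19/€201.74 = 0.129821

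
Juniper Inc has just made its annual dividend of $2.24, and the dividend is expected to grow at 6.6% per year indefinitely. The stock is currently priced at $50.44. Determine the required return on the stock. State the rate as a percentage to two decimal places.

11.33%

D₁ = $2.24 × 1.066 = $2.3878
P = D₁/(r − g) ⇒ r = D₁/P + g = $2.3878/$50.44 + 0.066 = 0.047340 + 0.066 = 0.113340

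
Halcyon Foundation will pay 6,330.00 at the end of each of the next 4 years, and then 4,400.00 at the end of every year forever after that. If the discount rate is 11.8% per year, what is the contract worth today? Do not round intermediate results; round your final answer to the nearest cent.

43175.00

PV of 4-year annuity: 6,330.00 × [1 − (1+0.118)^−4] / 0.118 = 19307.68923
Perpetuity value at year 4: 4,400.00 / 0.118 = 37288.13559
PV of perpetuity: 37288.13559 / (1+0.118)^4 = 23867.30896
Total PV = 19307.68923 + 23867.30896 = 43174.99819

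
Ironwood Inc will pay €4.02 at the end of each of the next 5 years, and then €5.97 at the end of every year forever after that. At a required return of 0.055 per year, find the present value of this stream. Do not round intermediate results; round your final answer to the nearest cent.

PV of 5-year annuity: €4.02 × [1 − (1+0.055)^−5] / 0.055 = 17.16654
Perpetuity value at year 5: €5.97 / 0.055 = 108.54545
PV of perpetuity: 108.54545 / (1+0.055)^5 = 83.05186
Total PV = 17.16654 + 83.05186 = 100.21840

€100.22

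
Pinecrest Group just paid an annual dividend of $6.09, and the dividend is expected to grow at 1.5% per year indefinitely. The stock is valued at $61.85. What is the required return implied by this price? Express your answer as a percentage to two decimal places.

11.49%

D₁ = $6.09 × 1.015 = $6.1814
P = D₁/(r − g) ⇒ r = D₁/P + g = $6.1814/$61.85 + 0.015 = 0.099941 + 0.015 = 0.114941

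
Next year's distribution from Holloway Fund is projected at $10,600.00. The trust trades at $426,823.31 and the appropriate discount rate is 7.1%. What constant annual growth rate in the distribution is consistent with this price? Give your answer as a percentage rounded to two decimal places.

P = D₁/(r−g) ⇒ g = r − D₁/P = 0.071 − $10,600.00/$426,823.31 = 0.046165

4.62%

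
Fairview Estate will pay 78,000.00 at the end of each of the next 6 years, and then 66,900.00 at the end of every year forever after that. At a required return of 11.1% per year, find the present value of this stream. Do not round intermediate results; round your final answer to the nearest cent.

PV of 6-year annuity: 78,000.00 × [1 − (1+0.111)^−6] / 0.111 = 329033.53022
Perpetuity value at year 6: 66,900.00 / 0.111 = 602702.70270
PV of perpetuity: 602702.70270 / (1+0.111)^6 = 320493.17486
Total PV = 329033.53022 + 320493.17486 = 649526.70508

649526.71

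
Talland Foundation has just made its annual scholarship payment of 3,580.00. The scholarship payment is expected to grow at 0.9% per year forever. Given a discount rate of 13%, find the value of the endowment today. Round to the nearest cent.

D₁ = D₀ × (1 + g) = 3,580.00 × 1.009 = 3,612.2200
Growing perpetuity: P = D₁ / (r − g) = 3,612.2200 / (0.13 − 0.009) = 29,853.06

29853.06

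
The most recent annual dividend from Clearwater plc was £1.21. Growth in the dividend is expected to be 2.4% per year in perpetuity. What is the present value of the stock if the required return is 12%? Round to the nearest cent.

D₁ = D₀ × (1 + g) = £1.21 × 1.024 = £1.2390
Growing perpetuity: P = D₁ / (r − g) = £1.2390 / (0.12 − 0.024) = £12.91

£12.91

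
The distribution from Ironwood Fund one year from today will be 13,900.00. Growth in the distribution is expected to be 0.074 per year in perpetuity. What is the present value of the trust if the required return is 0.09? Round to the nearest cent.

868750.00

Growing perpetuity: P = D₁ / (r − g) = 13,900.0000 / (0.09 − 0.074) = 868,750.00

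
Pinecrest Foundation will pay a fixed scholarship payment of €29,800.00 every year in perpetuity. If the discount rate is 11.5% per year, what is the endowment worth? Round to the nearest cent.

Level perpetuity: PV = C / r = €29,800.00 / 0.115 = €259,130.43

€259130.43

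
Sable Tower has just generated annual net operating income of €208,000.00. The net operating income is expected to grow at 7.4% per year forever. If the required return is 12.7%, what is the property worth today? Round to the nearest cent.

D₁ = D₀ × (1 + g) = €208,000.00 × 1.074 = €223,392.0000
Growing perpetuity: P = D₁ / (r − g) = €223,392.0000 / (0.127 − 0.074) = €4,214,943.40

€4214943.40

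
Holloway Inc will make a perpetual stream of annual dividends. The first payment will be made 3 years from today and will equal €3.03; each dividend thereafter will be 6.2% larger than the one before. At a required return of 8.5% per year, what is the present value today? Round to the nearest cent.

€111.91

Value at end of year 2: C₁ / (r − g) = €3.03 / (0.085 − 0.062) = €131.7391
Discount to today: PV = €131.7391 / (1 + 0.085)^2 = €131.7391 / 1.177225 = €111.91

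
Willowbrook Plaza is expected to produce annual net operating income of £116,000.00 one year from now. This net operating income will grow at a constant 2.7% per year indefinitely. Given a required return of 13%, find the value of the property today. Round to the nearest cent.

£1126213.59

Growing perpetuity: P = D₁ / (r − g) = £116,000.0000 / (0.13 − 0.027) = £1,126,213.59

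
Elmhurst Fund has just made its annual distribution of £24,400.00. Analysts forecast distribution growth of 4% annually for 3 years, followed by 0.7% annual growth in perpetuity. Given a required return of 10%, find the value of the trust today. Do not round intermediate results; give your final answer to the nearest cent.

D_1 = 25376.00000
D_2 = 26391.04000
D_3 = 27446.68160
Terminal value at year 3: TV = D_3×(1+g_2)/(r−g_2) = 27638.80837/0.093 = 297191.48786
P_0 = D_1/(1+r)^1 + D_2/(1+r)^2 + D_3/(1+r)^3 + TV/(1+r)^3
    = 23069.09091 + 21810.77686 + 20621.09812 + 223284.36353 = 288785.32942

£288785.33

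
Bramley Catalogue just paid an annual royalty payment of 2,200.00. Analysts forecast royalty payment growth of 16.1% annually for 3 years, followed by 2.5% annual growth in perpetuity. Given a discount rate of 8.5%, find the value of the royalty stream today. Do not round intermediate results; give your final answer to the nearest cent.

D_1 = 2554.20000
D_2 = 2965.42620
D_3 = 3442.85982
Terminal value at year 3: TV = D_3×(1+g_2)/(r−g_2) = 3528.93131/0.06 = 58815.52189
P_0 = D_1/(1+r)^1 + D_2/(1+r)^2 + D_3/(1+r)^3 + TV/(1+r)^3
    = 2354.10138 + 2518.99696 + 2695.44283 + 46047.14840 = 53615.68958

53615.69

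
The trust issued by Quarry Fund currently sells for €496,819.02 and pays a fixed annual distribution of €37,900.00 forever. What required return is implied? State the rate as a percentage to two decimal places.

P = C/r ⇒ r = C/P = €37,900.00/€496,819.02 = 0.076285

7.63%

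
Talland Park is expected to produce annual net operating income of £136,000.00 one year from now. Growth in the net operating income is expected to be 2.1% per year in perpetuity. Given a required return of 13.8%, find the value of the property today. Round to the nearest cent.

Growing perpetuity: P = D₁ / (r − g) = £136,000.0000 / (0.138 − 0.021) = £1,162,393.16

£1162393.16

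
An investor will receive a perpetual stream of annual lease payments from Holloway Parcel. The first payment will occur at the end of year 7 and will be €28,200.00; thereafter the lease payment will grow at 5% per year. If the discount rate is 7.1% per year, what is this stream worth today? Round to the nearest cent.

Value at end of year 6: C₁ / (r − g) = €28,200.00 / (0.071 − 0.05) = €1,342,857.1429
Discount to today: PV = €1,342,857.1429 / (1 + 0.071)^6 = €1,342,857.1429 / 1.509165 = €889,801.20

€889801.20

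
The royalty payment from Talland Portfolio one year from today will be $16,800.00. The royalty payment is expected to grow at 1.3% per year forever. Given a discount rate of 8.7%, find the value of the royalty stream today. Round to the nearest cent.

$227027.03

Growing perpetuity: P = D₁ / (r − g) = $16,800.0000 / (0.087 − 0.013) = $227,027.03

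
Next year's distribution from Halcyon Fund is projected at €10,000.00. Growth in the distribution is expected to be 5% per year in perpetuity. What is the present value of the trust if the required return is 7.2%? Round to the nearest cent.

Growing perpetuity: P = D₁ / (r − g) = €10,000.0000 / (0.072 − 0.05) = €454,545.45

€454545.45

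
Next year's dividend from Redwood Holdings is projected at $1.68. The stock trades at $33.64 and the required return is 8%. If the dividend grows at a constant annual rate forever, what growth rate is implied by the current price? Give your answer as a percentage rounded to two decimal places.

3.01%

P = D₁/(r−g) ⇒ g = r − D₁/P = 0.08 − $1.68/$33.64 = 0.030059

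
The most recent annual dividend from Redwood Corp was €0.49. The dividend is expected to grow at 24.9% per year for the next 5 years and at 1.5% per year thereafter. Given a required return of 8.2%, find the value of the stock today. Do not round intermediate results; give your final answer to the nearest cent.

D_1 = 0.61201
D_2 = 0.76440
D_3 = 0.95474
D_4 = 1.19247
D_5 = 1.48939
Terminal value at year 5: TV = D_5×(1+g_2)/(r−g_2) = 1.51173/0.067 = 22.56314
P_0 = D_1/(1+r)^1 + D_2/(1+r)^2 + D_3/(1+r)^3 + D_4/(1+r)^4 + D_5/(1+r)^5 + TV/(1+r)^5
    = 0.56563 + 0.65293 + 0.75371 + 0.87004 + 1.00432 + 15.21469 = 19.06131

€19.06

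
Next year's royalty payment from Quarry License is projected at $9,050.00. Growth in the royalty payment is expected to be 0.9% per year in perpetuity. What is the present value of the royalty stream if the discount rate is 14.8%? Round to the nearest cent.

Growing perpetuity: P = D₁ / (r − g) = $9,050.0000 / (0.148 − 0.009) = $65,107.91

$65107.91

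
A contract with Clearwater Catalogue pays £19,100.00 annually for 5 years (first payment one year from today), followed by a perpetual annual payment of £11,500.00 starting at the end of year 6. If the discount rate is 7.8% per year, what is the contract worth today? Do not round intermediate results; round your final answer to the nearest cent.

PV of 5-year annuity: £19,100.00 × [1 − (1+0.078)^−5] / 0.078 = 76664.44818
Perpetuity value at year 5: £11,500.00 / 0.078 = 147435.89744
PV of perpetuity: 147435.89744 / (1+0.078)^5 = 101276.67471
Total PV = 76664.44818 + 101276.67471 = 177941.12289

£177941.12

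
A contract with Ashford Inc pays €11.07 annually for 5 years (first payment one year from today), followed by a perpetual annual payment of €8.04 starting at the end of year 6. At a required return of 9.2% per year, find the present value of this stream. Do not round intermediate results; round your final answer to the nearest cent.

PV of 5-year annuity: €11.07 × [1 − (1+0.092)^−5] / 0.092 = 42.83592
Perpetuity value at year 5: €8.04 / 0.092 = 87.39130
PV of perpetuity: 87.39130 / (1+0.092)^5 = 56.28012
Total PV = 42.83592 + 56.28012 = 99.11604

€99.12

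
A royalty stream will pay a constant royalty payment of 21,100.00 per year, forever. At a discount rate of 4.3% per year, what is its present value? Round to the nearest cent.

490697.67

Level perpetuity: PV = C / r = 21,100.00 / 0.043 = 490,697.67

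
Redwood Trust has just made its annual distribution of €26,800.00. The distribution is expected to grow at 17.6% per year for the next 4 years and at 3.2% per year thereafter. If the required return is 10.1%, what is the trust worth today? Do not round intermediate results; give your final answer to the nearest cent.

€648472.19

D_1 = 31516.80000
D_2 = 37063.75680
D_3 = 43586.97800
D_4 = 51258.28612
Terminal value at year 4: TV = D_4×(1+g_2)/(r−g_2) = 52898.55128/0.069 = 766645.67073
P_0 = D_1/(1+r)^1 + D_2/(1+r)^2 + D_3/(1+r)^3 + D_4/(1+r)^4 + TV/(1+r)^4
    = 28625.61308 + 30575.58672 + 32658.39236 + 34883.07848 + 521729.52169 = 648472.19233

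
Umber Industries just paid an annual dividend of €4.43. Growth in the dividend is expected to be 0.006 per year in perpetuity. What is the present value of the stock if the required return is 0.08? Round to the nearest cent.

€60.22

D₁ = D₀ × (1 + g) = €4.43 × 1.006 = €4.4566
Growing perpetuity: P = D₁ / (r − g) = €4.4566 / (0.08 − 0.006) = €60.22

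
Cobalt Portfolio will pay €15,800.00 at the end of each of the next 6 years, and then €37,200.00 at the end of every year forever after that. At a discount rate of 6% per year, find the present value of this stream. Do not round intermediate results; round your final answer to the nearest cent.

PV of 6-year annuity: €15,800.00 × [1 − (1+0.06)^−6] / 0.06 = 77693.72435
Perpetuity value at year 6: €37,200.00 / 0.06 = 620000.00000
PV of perpetuity: 620000.00000 / (1+0.06)^6 = 437075.53507
Total PV = 77693.72435 + 437075.53507 = 514769.25942

€514769.26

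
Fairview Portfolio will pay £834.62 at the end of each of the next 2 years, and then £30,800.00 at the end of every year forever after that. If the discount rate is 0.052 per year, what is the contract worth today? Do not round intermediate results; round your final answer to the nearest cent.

£536747.25

PV of 2-year annuity: £834.62 × [1 − (1+0.052)^−2] / 0.052 = 1547.51428
Perpetuity value at year 2: £30,800.00 / 0.052 = 592307.69231
PV of perpetuity: 592307.69231 / (1+0.052)^2 = 535199.73932
Total PV = 1547.51428 + 535199.73932 = 536747.25360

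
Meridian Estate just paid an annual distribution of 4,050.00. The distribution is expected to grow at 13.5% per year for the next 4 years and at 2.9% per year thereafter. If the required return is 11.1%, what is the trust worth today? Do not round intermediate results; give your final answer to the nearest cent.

72452.42

D_1 = 4596.75000
D_2 = 5217.31125
D_3 = 5921.64827
D_4 = 6721.07079
Terminal value at year 4: TV = D_4×(1+g_2)/(r−g_2) = 6915.98184/0.082 = 84341.24192
P_0 = D_1/(1+r)^1 + D_2/(1+r)^2 + D_3/(1+r)^3 + D_4/(1+r)^4 + TV/(1+r)^4
    = 4137.48875 + 4226.86744 + 4318.17691 + 4411.45886 + 55358.42888 = 72452.42084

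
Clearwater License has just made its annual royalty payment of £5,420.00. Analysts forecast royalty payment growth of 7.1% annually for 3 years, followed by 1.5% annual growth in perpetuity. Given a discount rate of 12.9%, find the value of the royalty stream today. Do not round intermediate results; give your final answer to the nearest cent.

£55841.08

D_1 = 5804.82000
D_2 = 6216.96222
D_3 = 6658.36654
Terminal value at year 3: TV = D_3×(1+g_2)/(r−g_2) = 6758.24204/0.114 = 59282.82487
P_0 = D_1/(1+r)^1 + D_2/(1+r)^2 + D_3/(1+r)^3 + TV/(1+r)^3
    = 5141.55890 + 4877.42213 + 4626.85483 + 41195.24254 = 55841.07840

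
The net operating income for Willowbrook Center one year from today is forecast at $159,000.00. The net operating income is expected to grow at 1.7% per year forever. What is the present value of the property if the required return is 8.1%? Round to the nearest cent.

Growing perpetuity: P = D₁ / (r − g) = $159,000.0000 / (0.081 − 0.017) = $2,484,375.00

$2484375.00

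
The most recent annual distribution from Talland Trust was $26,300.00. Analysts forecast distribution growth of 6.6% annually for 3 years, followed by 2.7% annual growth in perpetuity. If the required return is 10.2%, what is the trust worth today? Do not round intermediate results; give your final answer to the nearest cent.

$399836.96

D_1 = 28035.80000
D_2 = 29886.16280
D_3 = 31858.64954
Terminal value at year 3: TV = D_3×(1+g_2)/(r−g_2) = 32718.83308/0.075 = 436251.10777
P_0 = D_1/(1+r)^1 + D_2/(1+r)^2 + D_3/(1+r)^3 + TV/(1+r)^3
    = 25440.83485 + 24609.73679 + 23805.78895 + 325980.60333 = 399836.96392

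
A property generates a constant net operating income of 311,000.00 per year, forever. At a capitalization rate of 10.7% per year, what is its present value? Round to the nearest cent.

Level perpetuity: PV = C / r = 311,000.00 / 0.107 = 2,906,542.06

2906542.06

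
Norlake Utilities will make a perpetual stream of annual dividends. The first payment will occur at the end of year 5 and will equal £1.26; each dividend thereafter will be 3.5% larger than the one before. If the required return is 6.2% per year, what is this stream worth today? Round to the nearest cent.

Value at end of year 4: C₁ / (r − g) = £1.26 / (0.062 − 0.035) = £46.6667
Discount to today: PV = £46.6667 / (1 + 0.062)^4 = £46.6667 / 1.272032 = £36.69

£36.69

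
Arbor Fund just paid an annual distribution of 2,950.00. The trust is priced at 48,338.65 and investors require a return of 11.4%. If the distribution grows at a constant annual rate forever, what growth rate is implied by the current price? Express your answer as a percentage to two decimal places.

P = D₀(1+g)/(r−g) ⇒ P(r−g) = D₀(1+g) ⇒ g(P+D₀) = P·r − D₀
g = (P·r − D₀)/(P + D₀) = (48,338.65×0.114 − 2,950.00) / (48,338.65 + 2,950.00) = 0.049925

4.99%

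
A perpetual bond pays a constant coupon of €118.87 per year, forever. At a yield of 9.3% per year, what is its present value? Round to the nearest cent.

Level perpetuity: PV = C / r = €118.87 / 0.093 = €1,278.17

€1278.17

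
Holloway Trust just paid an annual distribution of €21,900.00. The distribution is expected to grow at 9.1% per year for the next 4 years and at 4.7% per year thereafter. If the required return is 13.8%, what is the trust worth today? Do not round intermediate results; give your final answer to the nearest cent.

€291773.89

D_1 = 23892.90000
D_2 = 26067.15390
D_3 = 28439.26490
D_4 = 31027.23801
Terminal value at year 4: TV = D_4×(1+g_2)/(r−g_2) = 32485.51820/0.091 = 356983.71646
P_0 = D_1/(1+r)^1 + D_2/(1+r)^2 + D_3/(1+r)^3 + D_4/(1+r)^4 + TV/(1+r)^4
    = 20995.51845 + 20128.39247 + 19297.07925 + 18500.09970 + 212852.79548 = 291773.88536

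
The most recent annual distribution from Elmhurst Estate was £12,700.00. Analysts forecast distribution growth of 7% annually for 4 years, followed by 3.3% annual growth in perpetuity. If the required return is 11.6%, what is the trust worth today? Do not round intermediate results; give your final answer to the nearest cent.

£179345.16

D_1 = 13589.00000
D_2 = 14540.23000
D_3 = 15558.04610
D_4 = 16647.10933
Terminal value at year 4: TV = D_4×(1+g_2)/(r−g_2) = 17196.46393/0.083 = 207186.31247
P_0 = D_1/(1+r)^1 + D_2/(1+r)^2 + D_3/(1+r)^3 + D_4/(1+r)^4 + TV/(1+r)^4
    = 12176.52330 + 11674.62359 + 11193.41151 + 10732.03433 + 133568.57186 = 179345.16459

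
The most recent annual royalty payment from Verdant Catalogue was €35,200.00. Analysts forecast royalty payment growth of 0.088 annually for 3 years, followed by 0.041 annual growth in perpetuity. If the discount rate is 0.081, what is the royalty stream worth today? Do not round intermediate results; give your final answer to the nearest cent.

€1040965.21

D_1 = 38297.60000
D_2 = 41667.78880
D_3 = 45334.55421
Terminal value at year 3: TV = D_3×(1+g_2)/(r−g_2) = 47193.27094/0.04 = 1179831.77343
P_0 = D_1/(1+r)^1 + D_2/(1+r)^2 + D_3/(1+r)^3 + TV/(1+r)^3
    = 35427.93710 + 35657.35019 + 35888.24885 + 933991.67642 = 1040965.21256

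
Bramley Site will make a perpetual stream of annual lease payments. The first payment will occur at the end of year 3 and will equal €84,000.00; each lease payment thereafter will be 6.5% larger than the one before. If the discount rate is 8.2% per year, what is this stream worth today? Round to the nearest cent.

€4220616.02

Value at end of year 2: C₁ / (r − g) = €84,000.00 / (0.082 − 0.065) = €4,941,176.4706
Discount to today: PV = €4,941,176.4706 / (1 + 0.082)^2 = €4,941,176.4706 / 1.170724 = €4,220,616.02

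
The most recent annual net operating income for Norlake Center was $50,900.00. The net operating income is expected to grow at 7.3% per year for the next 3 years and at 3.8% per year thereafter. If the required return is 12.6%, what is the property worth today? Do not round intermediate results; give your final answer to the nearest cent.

D_1 = 54615.70000
D_2 = 58602.64610
D_3 = 62880.63927
Terminal value at year 3: TV = D_3×(1+g_2)/(r−g_2) = 65270.10356/0.088 = 741705.72224
P_0 = D_1/(1+r)^1 + D_2/(1+r)^2 + D_3/(1+r)^3 + TV/(1+r)^3
    = 48504.17407 + 46221.11792 + 44045.52356 + 519536.97104 = 658307.78658

$658307.79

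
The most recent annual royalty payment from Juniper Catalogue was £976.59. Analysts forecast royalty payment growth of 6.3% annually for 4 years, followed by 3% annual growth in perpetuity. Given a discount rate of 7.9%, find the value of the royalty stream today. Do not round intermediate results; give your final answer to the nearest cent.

D_1 = 1038.11517
D_2 = 1103.51643
D_3 = 1173.03796
D_4 = 1246.93935
Terminal value at year 4: TV = D_4×(1+g_2)/(r−g_2) = 1284.34753/0.049 = 26211.17413
P_0 = D_1/(1+r)^1 + D_2/(1+r)^2 + D_3/(1+r)^3 + D_4/(1+r)^4 + TV/(1+r)^4
    = 962.10859 + 947.84192 + 933.78680 + 919.94010 + 19337.51649 = 23101.19391

£23101.19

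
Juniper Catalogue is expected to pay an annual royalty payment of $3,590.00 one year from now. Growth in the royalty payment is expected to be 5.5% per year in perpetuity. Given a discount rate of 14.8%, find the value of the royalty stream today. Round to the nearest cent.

$38602.15

Growing perpetuity: P = D₁ / (r − g) = $3,590.0000 / (0.148 − 0.055) = $38,602.15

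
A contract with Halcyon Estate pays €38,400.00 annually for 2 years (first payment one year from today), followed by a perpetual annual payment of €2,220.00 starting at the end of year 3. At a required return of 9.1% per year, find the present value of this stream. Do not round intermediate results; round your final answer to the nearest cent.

PV of 2-year annuity: €38,400.00 × [1 − (1+0.091)^−2] / 0.091 = 67458.35647
Perpetuity value at year 2: €2,220.00 / 0.091 = 24395.60440
PV of perpetuity: 24395.60440 / (1+0.091)^2 = 20495.66816
Total PV = 67458.35647 + 20495.66816 = 87954.02463

€87954.02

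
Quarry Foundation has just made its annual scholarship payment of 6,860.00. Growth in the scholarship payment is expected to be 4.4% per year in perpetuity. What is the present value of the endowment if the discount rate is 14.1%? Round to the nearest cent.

73833.40

D₁ = D₀ × (1 + g) = 6,860.00 × 1.044 = 7,161.8400
Growing perpetuity: P = D₁ / (r − g) = 7,161.8400 / (0.141 − 0.044) = 73,833.40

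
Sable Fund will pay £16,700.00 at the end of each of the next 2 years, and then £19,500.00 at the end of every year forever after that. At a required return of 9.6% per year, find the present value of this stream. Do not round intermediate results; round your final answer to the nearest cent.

PV of 2-year annuity: £16,700.00 × [1 − (1+0.096)^−2] / 0.096 = 29139.80500
Perpetuity value at year 2: £19,500.00 / 0.096 = 203125.00000
PV of perpetuity: 203125.00000 / (1+0.096)^2 = 169099.47919
Total PV = 29139.80500 + 169099.47919 = 198239.28419

£198239.28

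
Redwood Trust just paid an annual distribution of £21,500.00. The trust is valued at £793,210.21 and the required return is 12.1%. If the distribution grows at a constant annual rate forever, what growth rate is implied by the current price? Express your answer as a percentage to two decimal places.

P = D₀(1+g)/(r−g) ⇒ P(r−g) = D₀(1+g) ⇒ g(P+D₀) = P·r − D₀
g = (P·r − D₀)/(P + D₀) = (£793,210.21×0.121 − £21,500.00) / (£793,210.21 + £21,500.00) = 0.091417

9.14%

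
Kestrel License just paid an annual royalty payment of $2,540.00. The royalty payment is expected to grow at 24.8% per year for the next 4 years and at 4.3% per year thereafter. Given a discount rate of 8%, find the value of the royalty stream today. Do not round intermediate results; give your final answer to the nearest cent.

$142442.30

D_1 = 3169.92000
D_2 = 3956.06016
D_3 = 4937.16308
D_4 = 6161.57952
Terminal value at year 4: TV = D_4×(1+g_2)/(r−g_2) = 6426.52744/0.037 = 173689.93089
P_0 = D_1/(1+r)^1 + D_2/(1+r)^2 + D_3/(1+r)^3 + D_4/(1+r)^4 + TV/(1+r)^4
    = 2935.11111 + 3391.68395 + 3919.27923 + 4528.94489 + 127667.28433 = 142442.30352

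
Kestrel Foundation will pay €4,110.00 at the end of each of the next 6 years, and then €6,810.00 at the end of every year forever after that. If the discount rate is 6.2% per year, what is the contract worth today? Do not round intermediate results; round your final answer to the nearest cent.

€96644.95

PV of 6-year annuity: €4,110.00 × [1 − (1+0.062)^−6] / 0.062 = 20083.82698
Perpetuity value at year 6: €6,810.00 / 0.062 = 109838.70968
PV of perpetuity: 109838.70968 / (1+0.062)^6 = 76561.12774
Total PV = 20083.82698 + 76561.12774 = 96644.95472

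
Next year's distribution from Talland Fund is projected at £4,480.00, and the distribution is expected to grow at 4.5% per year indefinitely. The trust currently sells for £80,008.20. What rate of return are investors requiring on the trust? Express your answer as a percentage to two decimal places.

10.10%

P = D₁/(r − g) ⇒ r = D₁/P + g = £4,480.0000/£80,008.20 + 0.045 = 0.055994 + 0.045 = 0.100994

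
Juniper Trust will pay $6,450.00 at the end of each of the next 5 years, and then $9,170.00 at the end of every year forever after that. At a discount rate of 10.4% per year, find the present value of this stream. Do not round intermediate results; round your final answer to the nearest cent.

$77966.64

PV of 5-year annuity: $6,450.00 × [1 − (1+0.104)^−5] / 0.104 = 24202.75890
Perpetuity value at year 5: $9,170.00 / 0.104 = 88173.07692
PV of perpetuity: 88173.07692 / (1+0.104)^5 = 53763.88326
Total PV = 24202.75890 + 53763.88326 = 77966.64216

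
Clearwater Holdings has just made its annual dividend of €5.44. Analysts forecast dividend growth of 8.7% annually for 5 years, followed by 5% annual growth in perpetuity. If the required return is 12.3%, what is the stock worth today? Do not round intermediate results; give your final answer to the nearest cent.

D_1 = 5.91328
D_2 = 6.42774
D_3 = 6.98695
D_4 = 7.59481
D_5 = 8.25556
Terminal value at year 5: TV = D_5×(1+g_2)/(r−g_2) = 8.66834/0.073 = 118.74438
P_0 = D_1/(1+r)^1 + D_2/(1+r)^2 + D_3/(1+r)^3 + D_4/(1+r)^4 + D_5/(1+r)^5 + TV/(1+r)^5
    = 5.26561 + 5.09681 + 4.93342 + 4.77527 + 4.62219 + 66.48356 = 91.17687

€91.18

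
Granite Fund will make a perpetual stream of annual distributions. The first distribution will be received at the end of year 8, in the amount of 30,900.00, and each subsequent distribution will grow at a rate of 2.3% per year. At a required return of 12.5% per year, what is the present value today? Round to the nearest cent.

Value at end of year 7: C₁ / (r − g) = 30,900.00 / (0.125 − 0.023) = 302,941.1765
Discount to today: PV = 302,941.1765 / (1 + 0.125)^7 = 302,941.1765 / 2.280697 = 132,828.31

132828.31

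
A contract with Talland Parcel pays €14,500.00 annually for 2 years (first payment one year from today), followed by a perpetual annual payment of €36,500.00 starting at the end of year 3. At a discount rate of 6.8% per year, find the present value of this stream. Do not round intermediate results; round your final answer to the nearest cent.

€496877.77

PV of 2-year annuity: €14,500.00 × [1 − (1+0.068)^−2] / 0.068 = 26289.11894
Perpetuity value at year 2: €36,500.00 / 0.068 = 536764.70588
PV of perpetuity: 536764.70588 / (1+0.068)^2 = 470588.64786
Total PV = 26289.11894 + 470588.64786 = 496877.76680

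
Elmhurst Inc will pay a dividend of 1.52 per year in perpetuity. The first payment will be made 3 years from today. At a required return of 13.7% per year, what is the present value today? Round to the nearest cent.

Value at end of year 2: C / r = 1.52 / 0.137 = 11.0949
Discount to today: PV = 11.0949 / (1 + 0.137)^2 = 11.0949 / 1.292769 = 8.58

8.58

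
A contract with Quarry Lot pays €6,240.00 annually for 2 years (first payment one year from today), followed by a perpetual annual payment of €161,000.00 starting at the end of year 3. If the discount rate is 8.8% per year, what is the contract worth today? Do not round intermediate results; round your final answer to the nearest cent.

PV of 2-year annuity: €6,240.00 × [1 − (1+0.088)^−2] / 0.088 = 11006.70415
Perpetuity value at year 2: €161,000.00 / 0.088 = 1829545.45455
PV of perpetuity: 1829545.45455 / (1+0.088)^2 = 1545558.37626
Total PV = 11006.70415 + 1545558.37626 = 1556565.08041

€1556565.08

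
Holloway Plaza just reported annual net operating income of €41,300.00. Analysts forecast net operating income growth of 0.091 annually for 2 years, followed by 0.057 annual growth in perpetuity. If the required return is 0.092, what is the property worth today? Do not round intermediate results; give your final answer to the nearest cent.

D_1 = 45058.30000
D_2 = 49158.60530
Terminal value at year 2: TV = D_2×(1+g_2)/(r−g_2) = 51960.64580/0.035 = 1484589.88006
P_0 = D_1/(1+r)^1 + D_2/(1+r)^2 + TV/(1+r)^2
    = 41262.17949 + 41224.39361 + 1244976.68698 = 1327463.26007

€1327463.26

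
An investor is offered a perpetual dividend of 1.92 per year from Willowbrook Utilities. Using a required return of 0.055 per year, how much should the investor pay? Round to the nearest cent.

34.91

Level perpetuity: PV = C / r = 1.92 / 0.055 = 34.91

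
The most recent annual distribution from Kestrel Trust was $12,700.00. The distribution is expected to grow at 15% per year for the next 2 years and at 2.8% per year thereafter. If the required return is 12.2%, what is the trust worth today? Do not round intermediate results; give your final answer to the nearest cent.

$172266.66

D_1 = 14605.00000
D_2 = 16795.75000
Terminal value at year 2: TV = D_2×(1+g_2)/(r−g_2) = 17266.03100/0.094 = 183681.18085
P_0 = D_1/(1+r)^1 + D_2/(1+r)^2 + TV/(1+r)^2
    = 13016.93405 + 13341.77732 + 145907.94771 = 172266.65908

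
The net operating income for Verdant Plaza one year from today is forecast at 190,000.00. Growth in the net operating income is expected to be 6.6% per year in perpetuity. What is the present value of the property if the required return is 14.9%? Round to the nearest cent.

2289156.63

Growing perpetuity: P = D₁ / (r − g) = 190,000.0000 / (0.149 − 0.066) = 2,289,156.63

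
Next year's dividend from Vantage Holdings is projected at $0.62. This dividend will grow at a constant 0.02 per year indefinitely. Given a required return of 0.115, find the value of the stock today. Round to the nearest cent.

Growing perpetuity: P = D₁ / (r − g) = $0.6200 / (0.115 − 0.02) = $6.53

$6.53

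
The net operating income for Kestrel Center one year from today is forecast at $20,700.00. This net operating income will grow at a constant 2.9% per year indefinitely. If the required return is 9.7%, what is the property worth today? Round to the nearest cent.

$304411.76

Growing perpetuity: P = D₁ / (r − g) = $20,700.0000 / (0.097 − 0.029) = $304,411.76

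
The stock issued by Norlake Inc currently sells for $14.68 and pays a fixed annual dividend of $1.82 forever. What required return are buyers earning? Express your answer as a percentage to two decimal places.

P = C/r ⇒ r = C/P = $1.82/$14.68 = 0.123978

12.40%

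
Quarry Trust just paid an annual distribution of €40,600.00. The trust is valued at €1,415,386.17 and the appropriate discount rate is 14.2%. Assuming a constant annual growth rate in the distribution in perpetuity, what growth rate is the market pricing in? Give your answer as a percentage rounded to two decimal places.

11.02%

P = D₀(1+g)/(r−g) ⇒ P(r−g) = D₀(1+g) ⇒ g(P+D₀) = P·r − D₀
g = (P·r − D₀)/(P + D₀) = (€1,415,386.17×0.142 − €40,600.00) / (€1,415,386.17 + €40,600.00) = 0.110155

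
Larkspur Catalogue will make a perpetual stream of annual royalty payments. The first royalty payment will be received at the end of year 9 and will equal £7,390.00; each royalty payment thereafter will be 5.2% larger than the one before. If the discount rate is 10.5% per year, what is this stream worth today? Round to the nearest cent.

Value at end of year 8: C₁ / (r − g) = £7,390.00 / (0.105 − 0.052) = £139,433.9623
Discount to today: PV = £139,433.9623 / (1 + 0.105)^8 = £139,433.9623 / 2.222789 = £62,729.29

£62729.29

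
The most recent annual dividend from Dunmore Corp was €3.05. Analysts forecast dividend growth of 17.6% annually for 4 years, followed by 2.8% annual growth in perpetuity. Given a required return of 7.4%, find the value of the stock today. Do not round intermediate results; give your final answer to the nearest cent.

D_1 = 3.58680
D_2 = 4.21808
D_3 = 4.96046
D_4 = 5.83350
Terminal value at year 4: TV = D_4×(1+g_2)/(r−g_2) = 5.99684/0.046 = 130.36602
P_0 = D_1/(1+r)^1 + D_2/(1+r)^2 + D_3/(1+r)^3 + D_4/(1+r)^4 + TV/(1+r)^4
    = 3.33966 + 3.65684 + 4.00414 + 4.38442 + 97.98222 = 113.36728

€113.37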